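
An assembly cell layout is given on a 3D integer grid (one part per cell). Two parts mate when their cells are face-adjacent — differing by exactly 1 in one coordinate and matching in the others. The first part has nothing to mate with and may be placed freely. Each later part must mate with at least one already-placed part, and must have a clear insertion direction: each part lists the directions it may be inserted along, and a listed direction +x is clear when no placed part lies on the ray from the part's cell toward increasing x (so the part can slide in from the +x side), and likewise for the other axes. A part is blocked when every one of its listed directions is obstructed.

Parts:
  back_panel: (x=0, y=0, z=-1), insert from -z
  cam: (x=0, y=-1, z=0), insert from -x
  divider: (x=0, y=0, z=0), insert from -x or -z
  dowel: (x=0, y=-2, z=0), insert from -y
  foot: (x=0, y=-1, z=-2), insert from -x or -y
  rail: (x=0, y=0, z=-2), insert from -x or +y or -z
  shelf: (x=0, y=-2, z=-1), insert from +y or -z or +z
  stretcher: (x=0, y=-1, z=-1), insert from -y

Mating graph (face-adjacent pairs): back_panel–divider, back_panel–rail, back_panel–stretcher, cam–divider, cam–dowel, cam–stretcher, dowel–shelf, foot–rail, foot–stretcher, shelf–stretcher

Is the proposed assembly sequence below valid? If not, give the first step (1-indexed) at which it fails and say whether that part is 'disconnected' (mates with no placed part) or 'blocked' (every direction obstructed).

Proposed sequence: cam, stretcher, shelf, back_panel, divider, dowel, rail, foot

Valid

1. cam@(0, -1, 0) [-x clear] — {cam}
2. stretcher@(0, -1, -1) [-y clear] — {cam, stretcher}
3. shelf@(0, -2, -1) [-z clear] — {cam, shelf, stretcher}
4. back_panel@(0, 0, -1) [-z clear] — {back_panel, cam, shelf, stretcher}
5. divider@(0, 0, 0) [-x clear] — {back_panel, cam, divider, shelf, stretcher}
6. dowel@(0, -2, 0) [-y clear] — {back_panel, cam, divider, dowel, shelf, stretcher}
7. rail@(0, 0, -2) [-x clear] — {back_panel, cam, divider, dowel, rail, shelf, stretcher}
8. foot@(0, -1, -2) [-x clear] — {back_panel, cam, divider, dowel, foot, rail, shelf, stretcher}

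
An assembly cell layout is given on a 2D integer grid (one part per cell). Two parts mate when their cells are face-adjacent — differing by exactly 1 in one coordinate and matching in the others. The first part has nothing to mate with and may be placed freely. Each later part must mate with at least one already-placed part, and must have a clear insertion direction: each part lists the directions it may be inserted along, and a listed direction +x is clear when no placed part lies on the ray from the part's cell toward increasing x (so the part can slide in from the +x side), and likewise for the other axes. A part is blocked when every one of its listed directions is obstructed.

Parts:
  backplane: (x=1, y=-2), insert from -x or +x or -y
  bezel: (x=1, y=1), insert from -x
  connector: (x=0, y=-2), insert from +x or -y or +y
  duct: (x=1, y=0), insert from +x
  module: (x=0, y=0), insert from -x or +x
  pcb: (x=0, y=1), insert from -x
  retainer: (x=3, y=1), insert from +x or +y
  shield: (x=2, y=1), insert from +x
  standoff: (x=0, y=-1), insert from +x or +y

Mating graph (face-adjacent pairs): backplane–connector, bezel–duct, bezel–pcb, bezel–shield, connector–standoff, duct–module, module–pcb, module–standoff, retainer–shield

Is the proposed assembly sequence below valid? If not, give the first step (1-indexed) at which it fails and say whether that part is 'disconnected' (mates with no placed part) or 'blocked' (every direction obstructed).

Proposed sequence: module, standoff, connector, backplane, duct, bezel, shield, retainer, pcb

Valid

1. module@(0, 0) [-x clear] — {module}
2. standoff@(0, -1) [+x clear] — {module, standoff}
3. connector@(0, -2) [+x clear] — {connector, module, standoff}
4. backplane@(1, -2) [+x clear] — {backplane, connector, module, standoff}
5. duct@(1, 0) [+x clear] — {backplane, connector, duct, module, standoff}
6. bezel@(1, 1) [-x clear] — {backplane, bezel, connector, duct, module, standoff}
7. shield@(2, 1) [+x clear] — {backplane, bezel, connector, duct, module, shield, standoff}
8. retainer@(3, 1) [+x clear] — {backplane, bezel, connector, duct, module, retainer, shield, standoff}
9. pcb@(0, 1) [-x clear] — {backplane, bezel, connector, duct, module, pcb, retainer, shield, standoff}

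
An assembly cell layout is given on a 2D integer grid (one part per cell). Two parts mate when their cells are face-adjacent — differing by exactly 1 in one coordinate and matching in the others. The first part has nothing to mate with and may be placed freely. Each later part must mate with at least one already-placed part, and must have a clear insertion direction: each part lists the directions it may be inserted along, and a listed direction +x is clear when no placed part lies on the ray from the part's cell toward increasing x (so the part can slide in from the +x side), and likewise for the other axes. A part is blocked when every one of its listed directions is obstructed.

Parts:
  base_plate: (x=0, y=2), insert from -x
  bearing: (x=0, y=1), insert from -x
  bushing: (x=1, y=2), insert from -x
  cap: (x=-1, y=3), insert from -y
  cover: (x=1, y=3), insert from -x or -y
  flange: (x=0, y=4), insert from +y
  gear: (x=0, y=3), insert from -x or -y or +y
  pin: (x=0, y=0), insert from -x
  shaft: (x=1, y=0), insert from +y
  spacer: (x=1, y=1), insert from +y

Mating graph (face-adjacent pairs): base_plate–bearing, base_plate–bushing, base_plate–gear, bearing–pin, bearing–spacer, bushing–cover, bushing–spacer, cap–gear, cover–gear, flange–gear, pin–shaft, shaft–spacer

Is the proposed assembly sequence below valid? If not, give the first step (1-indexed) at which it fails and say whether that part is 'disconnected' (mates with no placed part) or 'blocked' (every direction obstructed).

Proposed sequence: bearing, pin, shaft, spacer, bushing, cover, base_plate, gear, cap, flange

1. bearing@(0, 1) [-x clear] — {bearing}
2. pin@(0, 0) [-x clear] — {bearing, pin}
3. shaft@(1, 0) [+y clear] — {bearing, pin, shaft}
4. spacer@(1, 1) [+y clear] — {bearing, pin, shaft, spacer}
5. bushing@(1, 2) [-x clear] — {bearing, bushing, pin, shaft, spacer}
6. cover@(1, 3) [-x clear] — {bearing, bushing, cover, pin, shaft, spacer}
7. base_plate@(0, 2) [-x clear] — {base_plate, bearing, bushing, cover, pin, shaft, spacer}
8. gear@(0, 3) [-x clear] — {base_plate, bearing, bushing, cover, gear, pin, shaft, spacer}
9. cap@(-1, 3) [-y clear] — {base_plate, bearing, bushing, cap, cover, gear, pin, shaft, spacer}
10. flange@(0, 4) [+y clear] — {base_plate, bearing, bushing, cap, cover, flange, gear, pin, shaft, spacer}

Valid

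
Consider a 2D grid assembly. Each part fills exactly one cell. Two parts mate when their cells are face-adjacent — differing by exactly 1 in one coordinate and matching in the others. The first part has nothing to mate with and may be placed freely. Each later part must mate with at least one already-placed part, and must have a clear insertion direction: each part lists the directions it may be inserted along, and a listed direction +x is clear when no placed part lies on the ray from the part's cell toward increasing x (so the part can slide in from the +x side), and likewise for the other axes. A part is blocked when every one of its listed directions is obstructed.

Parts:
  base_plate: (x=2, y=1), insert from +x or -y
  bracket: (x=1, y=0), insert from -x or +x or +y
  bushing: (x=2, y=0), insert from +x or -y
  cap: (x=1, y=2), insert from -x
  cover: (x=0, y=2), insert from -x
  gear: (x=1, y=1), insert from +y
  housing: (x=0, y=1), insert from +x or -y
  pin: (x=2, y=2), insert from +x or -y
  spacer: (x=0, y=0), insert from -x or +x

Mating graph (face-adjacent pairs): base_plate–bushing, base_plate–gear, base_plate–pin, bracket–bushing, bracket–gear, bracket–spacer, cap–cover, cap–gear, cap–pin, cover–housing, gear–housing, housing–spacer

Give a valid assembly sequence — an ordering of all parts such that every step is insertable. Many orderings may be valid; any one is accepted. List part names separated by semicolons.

1. base_plate@(2, 1) [+x clear] — {base_plate}
2. pin@(2, 2) [+x clear] — {base_plate, pin}
3. bushing@(2, 0) [+x clear] — {base_plate, bushing, pin}
4. bracket@(1, 0) [-x clear] — {base_plate, bracket, bushing, pin}
5. gear@(1, 1) [+y clear] — {base_plate, bracket, bushing, gear, pin}
6. cap@(1, 2) [-x clear] — {base_plate, bracket, bushing, cap, gear, pin}
7. cover@(0, 2) [-x clear] — {base_plate, bracket, bushing, cap, cover, gear, pin}
8. housing@(0, 1) [-y clear] — {base_plate, bracket, bushing, cap, cover, gear, housing, pin}
9. spacer@(0, 0) [-x clear] — {base_plate, bracket, bushing, cap, cover, gear, housing, pin, spacer}

base_plate; pin; bushing; bracket; gear; cap; cover; housing; spacer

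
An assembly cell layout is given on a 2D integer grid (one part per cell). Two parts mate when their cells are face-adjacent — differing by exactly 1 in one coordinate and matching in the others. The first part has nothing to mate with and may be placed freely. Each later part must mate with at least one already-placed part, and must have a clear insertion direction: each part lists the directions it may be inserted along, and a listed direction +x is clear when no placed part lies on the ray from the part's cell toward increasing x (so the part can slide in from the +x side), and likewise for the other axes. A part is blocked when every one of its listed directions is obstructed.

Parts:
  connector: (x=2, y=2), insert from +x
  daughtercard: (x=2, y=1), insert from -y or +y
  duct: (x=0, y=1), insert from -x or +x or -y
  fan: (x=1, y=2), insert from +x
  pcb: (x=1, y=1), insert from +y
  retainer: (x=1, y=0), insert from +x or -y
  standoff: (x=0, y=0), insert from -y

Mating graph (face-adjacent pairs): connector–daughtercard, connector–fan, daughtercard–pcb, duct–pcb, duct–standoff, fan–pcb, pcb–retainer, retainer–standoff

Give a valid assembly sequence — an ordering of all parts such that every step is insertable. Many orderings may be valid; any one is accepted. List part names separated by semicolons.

daughtercard; pcb; retainer; standoff; fan; connector; duct

1. daughtercard@(2, 1) [-y clear] — {daughtercard}
2. pcb@(1, 1) [+y clear] — {daughtercard, pcb}
3. retainer@(1, 0) [+x clear] — {daughtercard, pcb, retainer}
4. standoff@(0, 0) [-y clear] — {daughtercard, pcb, retainer, standoff}
5. fan@(1, 2) [+x clear] — {daughtercard, fan, pcb, retainer, standoff}
6. connector@(2, 2) [+x clear] — {connector, daughtercard, fan, pcb, retainer, standoff}
7. duct@(0, 1) [-x clear] — {connector, daughtercard, duct, fan, pcb, retainer, standoff}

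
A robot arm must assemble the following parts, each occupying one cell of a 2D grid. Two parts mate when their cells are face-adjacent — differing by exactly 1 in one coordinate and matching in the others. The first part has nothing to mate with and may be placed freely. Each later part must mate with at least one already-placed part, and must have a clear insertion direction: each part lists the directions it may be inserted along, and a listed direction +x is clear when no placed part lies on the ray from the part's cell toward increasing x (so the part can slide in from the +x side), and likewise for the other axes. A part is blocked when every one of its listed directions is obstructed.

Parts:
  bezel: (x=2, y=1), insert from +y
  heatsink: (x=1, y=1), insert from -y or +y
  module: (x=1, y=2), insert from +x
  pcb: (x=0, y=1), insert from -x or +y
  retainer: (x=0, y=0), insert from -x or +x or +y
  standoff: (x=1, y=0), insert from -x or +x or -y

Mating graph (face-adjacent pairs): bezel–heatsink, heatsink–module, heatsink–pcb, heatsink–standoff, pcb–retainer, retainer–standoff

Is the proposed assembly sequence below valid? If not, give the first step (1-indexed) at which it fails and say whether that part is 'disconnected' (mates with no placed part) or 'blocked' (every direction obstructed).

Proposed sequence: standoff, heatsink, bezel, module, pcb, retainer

1. standoff@(1, 0) [-x clear] — {standoff}
2. heatsink@(1, 1) [+y clear] — {heatsink, standoff}
3. bezel@(2, 1) [+y clear] — {bezel, heatsink, standoff}
4. module@(1, 2) [+x clear] — {bezel, heatsink, module, standoff}
5. pcb@(0, 1) [-x clear] — {bezel, heatsink, module, pcb, standoff}
6. retainer@(0, 0) [-x clear] — {bezel, heatsink, module, pcb, retainer, standoff}

Valid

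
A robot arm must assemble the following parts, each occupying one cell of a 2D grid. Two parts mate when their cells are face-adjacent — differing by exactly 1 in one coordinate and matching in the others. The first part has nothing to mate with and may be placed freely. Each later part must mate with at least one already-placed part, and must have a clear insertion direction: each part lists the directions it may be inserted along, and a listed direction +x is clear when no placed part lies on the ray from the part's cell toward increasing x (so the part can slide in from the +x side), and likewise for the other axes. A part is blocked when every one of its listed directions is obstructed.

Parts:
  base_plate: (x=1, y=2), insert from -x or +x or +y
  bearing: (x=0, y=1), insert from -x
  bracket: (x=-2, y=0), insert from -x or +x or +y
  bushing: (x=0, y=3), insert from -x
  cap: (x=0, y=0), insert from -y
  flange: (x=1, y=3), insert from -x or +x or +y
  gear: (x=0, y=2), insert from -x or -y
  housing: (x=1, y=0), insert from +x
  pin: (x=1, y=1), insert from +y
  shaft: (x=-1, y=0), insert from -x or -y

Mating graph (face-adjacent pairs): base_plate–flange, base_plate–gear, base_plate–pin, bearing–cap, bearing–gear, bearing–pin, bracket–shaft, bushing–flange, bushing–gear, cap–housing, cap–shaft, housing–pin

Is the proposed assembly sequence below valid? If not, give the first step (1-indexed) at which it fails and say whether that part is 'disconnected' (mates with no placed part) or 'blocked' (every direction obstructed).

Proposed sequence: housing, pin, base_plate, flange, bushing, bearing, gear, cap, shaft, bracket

1. housing@(1, 0) [+x clear] — {housing}
2. pin@(1, 1) [+y clear] — {housing, pin}
3. base_plate@(1, 2) [-x clear] — {base_plate, housing, pin}
4. flange@(1, 3) [-x clear] — {base_plate, flange, housing, pin}
5. bushing@(0, 3) [-x clear] — {base_plate, bushing, flange, housing, pin}
6. bearing@(0, 1) [-x clear] — {base_plate, bearing, bushing, flange, housing, pin}
7. gear@(0, 2) [-x clear] — {base_plate, bearing, bushing, flange, gear, housing, pin}
8. cap@(0, 0) [-y clear] — {base_plate, bearing, bushing, cap, flange, gear, housing, pin}
9. shaft@(-1, 0) [-x clear] — {base_plate, bearing, bushing, cap, flange, gear, housing, pin, shaft}
10. bracket@(-2, 0) [-x clear] — {base_plate, bearing, bracket, bushing, cap, flange, gear, housing, pin, shaft}

Valid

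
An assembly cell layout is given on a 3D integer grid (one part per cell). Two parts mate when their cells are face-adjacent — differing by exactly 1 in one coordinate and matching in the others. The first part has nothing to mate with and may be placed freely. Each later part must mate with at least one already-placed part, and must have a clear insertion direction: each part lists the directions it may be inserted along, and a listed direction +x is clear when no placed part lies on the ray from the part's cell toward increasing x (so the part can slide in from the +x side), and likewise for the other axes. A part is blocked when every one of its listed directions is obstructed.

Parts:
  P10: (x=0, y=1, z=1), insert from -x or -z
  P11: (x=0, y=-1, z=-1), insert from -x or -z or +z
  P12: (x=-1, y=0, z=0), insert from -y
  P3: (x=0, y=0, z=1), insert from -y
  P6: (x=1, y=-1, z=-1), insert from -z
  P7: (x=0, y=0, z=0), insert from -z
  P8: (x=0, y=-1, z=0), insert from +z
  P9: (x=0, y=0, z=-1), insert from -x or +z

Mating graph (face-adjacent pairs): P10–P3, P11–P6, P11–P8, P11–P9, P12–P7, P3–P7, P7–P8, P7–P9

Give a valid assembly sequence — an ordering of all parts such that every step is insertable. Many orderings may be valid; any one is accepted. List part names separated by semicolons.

P11; P8; P7; P9; P3; P10; P12; P6

1. P11@(0, -1, -1) [-x clear] — {P11}
2. P8@(0, -1, 0) [+z clear] — {P11, P8}
3. P7@(0, 0, 0) [-z clear] — {P11, P7, P8}
4. P9@(0, 0, -1) [-x clear] — {P11, P7, P8, P9}
5. P3@(0, 0, 1) [-y clear] — {P11, P3, P7, P8, P9}
6. P10@(0, 1, 1) [-x clear] — {P10, P11, P3, P7, P8, P9}
7. P12@(-1, 0, 0) [-y clear] — {P10, P11, P12, P3, P7, P8, P9}
8. P6@(1, -1, -1) [-z clear] — {P10, P11, P12, P3, P6, P7, P8, P9}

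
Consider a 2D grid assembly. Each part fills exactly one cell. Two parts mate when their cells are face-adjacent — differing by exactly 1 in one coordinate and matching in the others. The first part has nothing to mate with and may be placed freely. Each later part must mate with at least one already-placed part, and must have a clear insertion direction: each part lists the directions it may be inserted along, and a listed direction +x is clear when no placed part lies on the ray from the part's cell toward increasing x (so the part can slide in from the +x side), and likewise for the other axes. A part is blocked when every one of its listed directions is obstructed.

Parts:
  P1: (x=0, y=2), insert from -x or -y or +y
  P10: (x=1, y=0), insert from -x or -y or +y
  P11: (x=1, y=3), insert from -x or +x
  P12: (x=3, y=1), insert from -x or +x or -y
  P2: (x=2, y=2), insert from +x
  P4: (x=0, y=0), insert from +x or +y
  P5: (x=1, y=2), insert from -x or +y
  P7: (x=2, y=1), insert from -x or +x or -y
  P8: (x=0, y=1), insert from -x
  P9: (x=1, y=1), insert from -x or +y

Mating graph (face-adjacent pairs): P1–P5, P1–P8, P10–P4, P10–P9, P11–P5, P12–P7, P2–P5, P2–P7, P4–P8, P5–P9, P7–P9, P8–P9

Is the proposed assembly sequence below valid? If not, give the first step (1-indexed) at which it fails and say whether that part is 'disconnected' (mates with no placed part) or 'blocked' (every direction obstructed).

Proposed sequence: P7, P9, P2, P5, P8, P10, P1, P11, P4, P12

Invalid at step 9 (blocked)

1. P7@(2, 1) [-x clear] — {P7}
2. P9@(1, 1) [-x clear] — {P7, P9}
3. P2@(2, 2) [+x clear] — {P2, P7, P9}
4. P5@(1, 2) [-x clear] — {P2, P5, P7, P9}
5. P8@(0, 1) [-x clear] — {P2, P5, P7, P8, P9}
6. P10@(1, 0) [-x clear] — {P10, P2, P5, P7, P8, P9}
7. P1@(0, 2) [-x clear] — {P1, P10, P2, P5, P7, P8, P9}
8. P11@(1, 3) [-x clear] — {P1, P10, P11, P2, P5, P7, P8, P9}
9. P4@(0, 0) — +x/+y all obstructed ⇒ blocked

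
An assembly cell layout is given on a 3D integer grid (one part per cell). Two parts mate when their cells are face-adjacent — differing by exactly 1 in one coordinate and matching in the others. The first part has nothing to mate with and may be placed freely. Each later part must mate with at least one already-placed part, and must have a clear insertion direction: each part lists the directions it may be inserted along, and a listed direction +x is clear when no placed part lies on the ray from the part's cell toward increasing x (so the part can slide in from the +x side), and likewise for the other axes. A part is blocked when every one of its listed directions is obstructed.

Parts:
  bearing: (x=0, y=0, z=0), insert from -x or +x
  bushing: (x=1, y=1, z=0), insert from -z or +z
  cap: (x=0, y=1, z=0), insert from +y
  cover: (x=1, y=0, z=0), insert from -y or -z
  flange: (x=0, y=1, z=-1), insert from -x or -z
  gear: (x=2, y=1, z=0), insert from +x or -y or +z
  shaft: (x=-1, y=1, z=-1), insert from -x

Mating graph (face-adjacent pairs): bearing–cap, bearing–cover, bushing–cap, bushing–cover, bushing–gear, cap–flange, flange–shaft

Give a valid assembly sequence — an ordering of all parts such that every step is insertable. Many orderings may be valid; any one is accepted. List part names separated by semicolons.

1. shaft@(-1, 1, -1) [-x clear] — {shaft}
2. flange@(0, 1, -1) [-z clear] — {flange, shaft}
3. cap@(0, 1, 0) [+y clear] — {cap, flange, shaft}
4. bushing@(1, 1, 0) [-z clear] — {bushing, cap, flange, shaft}
5. cover@(1, 0, 0) [-y clear] — {bushing, cap, cover, flange, shaft}
6. gear@(2, 1, 0) [+x clear] — {bushing, cap, cover, flange, gear, shaft}
7. bearing@(0, 0, 0) [-x clear] — {bearing, bushing, cap, cover, flange, gear, shaft}

shaft; flange; cap; bushing; cover; gear; bearing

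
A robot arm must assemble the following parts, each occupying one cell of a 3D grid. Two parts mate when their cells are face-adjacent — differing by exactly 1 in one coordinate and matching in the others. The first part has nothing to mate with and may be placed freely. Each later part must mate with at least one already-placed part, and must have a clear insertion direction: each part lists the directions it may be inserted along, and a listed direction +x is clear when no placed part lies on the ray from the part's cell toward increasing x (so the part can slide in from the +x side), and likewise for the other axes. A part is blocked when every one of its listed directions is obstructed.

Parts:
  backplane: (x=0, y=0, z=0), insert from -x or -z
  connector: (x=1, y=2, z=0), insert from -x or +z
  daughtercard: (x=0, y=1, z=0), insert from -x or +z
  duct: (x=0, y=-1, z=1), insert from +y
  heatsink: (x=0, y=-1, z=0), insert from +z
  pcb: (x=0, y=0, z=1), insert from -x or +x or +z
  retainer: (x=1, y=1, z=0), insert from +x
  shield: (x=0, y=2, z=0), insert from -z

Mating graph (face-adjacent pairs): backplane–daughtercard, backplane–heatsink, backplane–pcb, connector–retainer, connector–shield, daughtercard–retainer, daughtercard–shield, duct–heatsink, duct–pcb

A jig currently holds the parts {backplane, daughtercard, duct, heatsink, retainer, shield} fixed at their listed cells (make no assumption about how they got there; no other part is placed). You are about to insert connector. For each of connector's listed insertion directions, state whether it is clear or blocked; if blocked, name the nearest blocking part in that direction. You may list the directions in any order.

+z: clear; -x: blocked by shield

-x: nearest on ray is shield@(0, 2, 0) ⇒ blocked
+z: ray from connector(1, 2, 0) has no placed part ⇒ clear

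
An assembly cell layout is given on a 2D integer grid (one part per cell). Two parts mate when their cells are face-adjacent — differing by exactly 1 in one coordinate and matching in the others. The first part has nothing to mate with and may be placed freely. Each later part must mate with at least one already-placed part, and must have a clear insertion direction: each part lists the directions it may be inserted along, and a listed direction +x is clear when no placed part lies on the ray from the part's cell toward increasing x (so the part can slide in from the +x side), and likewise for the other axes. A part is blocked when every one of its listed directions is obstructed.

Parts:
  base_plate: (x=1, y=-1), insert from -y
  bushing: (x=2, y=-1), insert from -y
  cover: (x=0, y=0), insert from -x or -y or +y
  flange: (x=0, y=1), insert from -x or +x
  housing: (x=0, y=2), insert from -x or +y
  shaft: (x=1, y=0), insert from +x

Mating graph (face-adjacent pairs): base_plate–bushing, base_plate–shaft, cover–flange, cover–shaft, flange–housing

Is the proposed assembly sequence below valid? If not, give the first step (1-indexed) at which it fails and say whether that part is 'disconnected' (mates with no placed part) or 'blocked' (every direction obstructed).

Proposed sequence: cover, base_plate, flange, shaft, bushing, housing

1. cover@(0, 0) [-x clear] — {cover}
2. base_plate@(1, -1) — no placed neighbour ⇒ disconnected

Invalid at step 2 (disconnected)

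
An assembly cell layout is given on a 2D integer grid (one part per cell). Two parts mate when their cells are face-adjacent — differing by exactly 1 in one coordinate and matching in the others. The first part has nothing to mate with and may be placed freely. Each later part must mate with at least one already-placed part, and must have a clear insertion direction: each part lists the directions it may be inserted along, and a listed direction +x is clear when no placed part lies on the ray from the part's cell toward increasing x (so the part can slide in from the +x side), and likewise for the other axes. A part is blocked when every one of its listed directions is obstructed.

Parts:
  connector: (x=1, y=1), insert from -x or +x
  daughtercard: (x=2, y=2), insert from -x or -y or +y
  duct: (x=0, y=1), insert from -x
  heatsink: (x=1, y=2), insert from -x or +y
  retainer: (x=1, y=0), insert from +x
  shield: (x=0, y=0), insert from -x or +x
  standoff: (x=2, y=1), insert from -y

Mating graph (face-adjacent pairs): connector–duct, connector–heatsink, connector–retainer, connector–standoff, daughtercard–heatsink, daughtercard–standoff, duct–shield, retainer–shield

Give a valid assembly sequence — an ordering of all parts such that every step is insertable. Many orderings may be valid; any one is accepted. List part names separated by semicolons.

1. duct@(0, 1) [-x clear] — {duct}
2. connector@(1, 1) [+x clear] — {connector, duct}
3. heatsink@(1, 2) [-x clear] — {connector, duct, heatsink}
4. daughtercard@(2, 2) [-y clear] — {connector, daughtercard, duct, heatsink}
5. shield@(0, 0) [-x clear] — {connector, daughtercard, duct, heatsink, shield}
6. retainer@(1, 0) [+x clear] — {connector, daughtercard, duct, heatsink, retainer, shield}
7. standoff@(2, 1) [-y clear] — {connector, daughtercard, duct, heatsink, retainer, shield, standoff}

duct; connector; heatsink; daughtercard; shield; retainer; standoff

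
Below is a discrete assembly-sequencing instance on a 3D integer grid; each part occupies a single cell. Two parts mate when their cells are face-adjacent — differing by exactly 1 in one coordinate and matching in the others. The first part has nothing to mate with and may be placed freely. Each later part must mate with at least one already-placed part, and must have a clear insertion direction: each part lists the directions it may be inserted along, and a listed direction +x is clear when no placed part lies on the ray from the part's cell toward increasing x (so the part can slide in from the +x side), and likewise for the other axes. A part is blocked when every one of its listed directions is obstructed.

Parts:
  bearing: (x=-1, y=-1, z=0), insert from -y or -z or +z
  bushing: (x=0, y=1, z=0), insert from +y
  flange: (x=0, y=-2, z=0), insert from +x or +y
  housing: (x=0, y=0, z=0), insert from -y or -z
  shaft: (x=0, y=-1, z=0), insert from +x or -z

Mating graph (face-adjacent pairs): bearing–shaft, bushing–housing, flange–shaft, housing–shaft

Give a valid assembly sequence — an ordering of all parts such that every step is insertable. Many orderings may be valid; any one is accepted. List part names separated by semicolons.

1. housing@(0, 0, 0) [-y clear] — {housing}
2. shaft@(0, -1, 0) [+x clear] — {housing, shaft}
3. bushing@(0, 1, 0) [+y clear] — {bushing, housing, shaft}
4. flange@(0, -2, 0) [+x clear] — {bushing, flange, housing, shaft}
5. bearing@(-1, -1, 0) [-y clear] — {bearing, bushing, flange, housing, shaft}

housing; shaft; bushing; flange; bearing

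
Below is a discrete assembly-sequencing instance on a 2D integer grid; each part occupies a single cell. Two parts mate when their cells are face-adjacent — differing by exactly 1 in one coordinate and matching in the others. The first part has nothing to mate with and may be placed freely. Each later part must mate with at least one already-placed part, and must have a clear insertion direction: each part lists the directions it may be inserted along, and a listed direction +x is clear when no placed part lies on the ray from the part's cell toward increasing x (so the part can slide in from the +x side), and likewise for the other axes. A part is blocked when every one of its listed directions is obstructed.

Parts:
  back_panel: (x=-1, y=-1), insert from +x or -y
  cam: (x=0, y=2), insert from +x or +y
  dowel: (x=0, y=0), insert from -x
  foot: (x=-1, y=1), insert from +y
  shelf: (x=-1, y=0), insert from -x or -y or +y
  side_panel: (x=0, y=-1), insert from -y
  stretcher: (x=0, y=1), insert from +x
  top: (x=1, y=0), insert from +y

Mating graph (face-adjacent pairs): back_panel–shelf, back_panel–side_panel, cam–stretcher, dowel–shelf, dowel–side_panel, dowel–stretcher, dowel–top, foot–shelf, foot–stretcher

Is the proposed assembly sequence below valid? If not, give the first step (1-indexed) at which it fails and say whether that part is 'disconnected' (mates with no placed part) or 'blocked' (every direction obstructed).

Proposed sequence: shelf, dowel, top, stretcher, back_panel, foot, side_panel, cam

Invalid at step 2 (blocked)

1. shelf@(-1, 0) [-x clear] — {shelf}
2. dowel@(0, 0) — -x all obstructed ⇒ blocked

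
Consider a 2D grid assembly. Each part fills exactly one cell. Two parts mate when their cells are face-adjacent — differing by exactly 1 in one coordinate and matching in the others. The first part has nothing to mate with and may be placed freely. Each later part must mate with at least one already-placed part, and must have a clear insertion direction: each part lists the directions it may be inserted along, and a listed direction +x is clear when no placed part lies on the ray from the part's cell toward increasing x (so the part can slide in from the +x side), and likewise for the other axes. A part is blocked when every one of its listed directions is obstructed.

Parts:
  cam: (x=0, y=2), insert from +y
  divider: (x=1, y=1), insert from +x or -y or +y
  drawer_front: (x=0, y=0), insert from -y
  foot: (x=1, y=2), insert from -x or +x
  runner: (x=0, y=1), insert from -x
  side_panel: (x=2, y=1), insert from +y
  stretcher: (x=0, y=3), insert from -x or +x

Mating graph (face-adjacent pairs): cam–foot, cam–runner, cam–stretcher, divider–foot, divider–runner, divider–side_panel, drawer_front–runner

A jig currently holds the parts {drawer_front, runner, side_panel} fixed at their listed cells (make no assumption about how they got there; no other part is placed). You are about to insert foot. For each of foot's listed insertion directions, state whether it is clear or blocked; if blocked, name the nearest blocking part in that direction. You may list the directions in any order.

-x: ray from foot(1, 2) has no placed part ⇒ clear
+x: ray from foot(1, 2) has no placed part ⇒ clear

+x: clear; -x: clear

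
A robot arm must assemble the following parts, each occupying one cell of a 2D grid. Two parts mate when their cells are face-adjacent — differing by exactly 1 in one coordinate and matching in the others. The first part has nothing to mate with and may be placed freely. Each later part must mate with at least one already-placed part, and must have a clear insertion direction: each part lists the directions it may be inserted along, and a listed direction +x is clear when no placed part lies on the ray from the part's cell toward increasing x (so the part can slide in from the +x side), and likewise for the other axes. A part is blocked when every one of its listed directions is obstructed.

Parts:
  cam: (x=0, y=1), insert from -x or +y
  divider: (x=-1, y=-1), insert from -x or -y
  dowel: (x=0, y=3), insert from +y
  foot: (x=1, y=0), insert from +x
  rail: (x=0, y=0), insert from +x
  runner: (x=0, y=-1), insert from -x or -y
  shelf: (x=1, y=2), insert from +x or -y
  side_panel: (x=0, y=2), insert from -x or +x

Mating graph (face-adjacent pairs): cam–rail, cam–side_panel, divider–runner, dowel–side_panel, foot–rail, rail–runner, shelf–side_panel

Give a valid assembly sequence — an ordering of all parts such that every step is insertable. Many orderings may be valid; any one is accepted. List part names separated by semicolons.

shelf; side_panel; cam; rail; runner; divider; foot; dowel

1. shelf@(1, 2) [+x clear] — {shelf}
2. side_panel@(0, 2) [-x clear] — {shelf, side_panel}
3. cam@(0, 1) [-x clear] — {cam, shelf, side_panel}
4. rail@(0, 0) [+x clear] — {cam, rail, shelf, side_panel}
5. runner@(0, -1) [-x clear] — {cam, rail, runner, shelf, side_panel}
6. divider@(-1, -1) [-x clear] — {cam, divider, rail, runner, shelf, side_panel}
7. foot@(1, 0) [+x clear] — {cam, divider, foot, rail, runner, shelf, side_panel}
8. dowel@(0, 3) [+y clear] — {cam, divider, dowel, foot, rail, runner, shelf, side_panel}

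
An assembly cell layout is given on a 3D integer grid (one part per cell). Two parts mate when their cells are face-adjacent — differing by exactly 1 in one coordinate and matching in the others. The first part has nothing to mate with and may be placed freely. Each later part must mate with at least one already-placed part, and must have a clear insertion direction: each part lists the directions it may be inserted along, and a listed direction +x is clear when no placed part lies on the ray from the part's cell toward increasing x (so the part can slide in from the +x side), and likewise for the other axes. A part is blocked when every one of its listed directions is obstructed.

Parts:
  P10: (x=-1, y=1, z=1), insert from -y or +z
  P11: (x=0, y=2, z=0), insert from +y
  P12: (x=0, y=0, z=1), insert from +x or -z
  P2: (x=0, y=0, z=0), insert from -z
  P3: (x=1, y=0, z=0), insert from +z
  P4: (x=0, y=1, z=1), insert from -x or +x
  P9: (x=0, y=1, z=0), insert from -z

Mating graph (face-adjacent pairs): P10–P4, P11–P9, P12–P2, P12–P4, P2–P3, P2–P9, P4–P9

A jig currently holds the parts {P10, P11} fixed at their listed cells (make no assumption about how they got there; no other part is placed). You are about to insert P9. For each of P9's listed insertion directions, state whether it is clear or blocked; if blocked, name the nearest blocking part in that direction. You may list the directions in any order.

-z: clear

-z: ray from P9(0, 1, 0) has no placed part ⇒ clear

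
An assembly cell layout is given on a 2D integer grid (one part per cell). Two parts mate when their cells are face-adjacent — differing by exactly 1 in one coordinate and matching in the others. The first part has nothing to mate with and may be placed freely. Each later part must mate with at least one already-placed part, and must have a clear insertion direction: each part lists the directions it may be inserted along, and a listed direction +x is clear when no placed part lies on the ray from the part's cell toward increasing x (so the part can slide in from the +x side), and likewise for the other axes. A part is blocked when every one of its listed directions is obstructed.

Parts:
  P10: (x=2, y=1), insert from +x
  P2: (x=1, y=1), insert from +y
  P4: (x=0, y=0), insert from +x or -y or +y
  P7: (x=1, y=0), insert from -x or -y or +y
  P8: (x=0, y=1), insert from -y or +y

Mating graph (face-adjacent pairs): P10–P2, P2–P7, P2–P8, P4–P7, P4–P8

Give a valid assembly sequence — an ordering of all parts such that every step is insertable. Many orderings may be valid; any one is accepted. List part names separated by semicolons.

1. P4@(0, 0) [+x clear] — {P4}
2. P8@(0, 1) [+y clear] — {P4, P8}
3. P7@(1, 0) [-y clear] — {P4, P7, P8}
4. P2@(1, 1) [+y clear] — {P2, P4, P7, P8}
5. P10@(2, 1) [+x clear] — {P10, P2, P4, P7, P8}

P4; P8; P7; P2; P10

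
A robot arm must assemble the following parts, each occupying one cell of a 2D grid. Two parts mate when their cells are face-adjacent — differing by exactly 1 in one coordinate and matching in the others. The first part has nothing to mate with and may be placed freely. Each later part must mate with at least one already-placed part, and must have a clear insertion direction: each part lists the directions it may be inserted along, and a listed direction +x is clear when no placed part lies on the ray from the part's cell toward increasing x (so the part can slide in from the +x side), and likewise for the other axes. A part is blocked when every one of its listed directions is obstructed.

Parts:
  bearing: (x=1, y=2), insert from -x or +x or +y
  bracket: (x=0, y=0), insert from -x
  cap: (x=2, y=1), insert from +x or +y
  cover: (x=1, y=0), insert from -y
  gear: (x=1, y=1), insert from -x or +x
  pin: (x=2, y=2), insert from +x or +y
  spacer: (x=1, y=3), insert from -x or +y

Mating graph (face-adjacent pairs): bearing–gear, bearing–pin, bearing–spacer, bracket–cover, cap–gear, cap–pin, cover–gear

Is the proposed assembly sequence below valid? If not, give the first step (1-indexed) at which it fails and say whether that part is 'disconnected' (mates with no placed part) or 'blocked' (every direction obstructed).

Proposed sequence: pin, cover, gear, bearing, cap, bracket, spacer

Invalid at step 2 (disconnected)

1. pin@(2, 2) [+x clear] — {pin}
2. cover@(1, 0) — no placed neighbour ⇒ disconnected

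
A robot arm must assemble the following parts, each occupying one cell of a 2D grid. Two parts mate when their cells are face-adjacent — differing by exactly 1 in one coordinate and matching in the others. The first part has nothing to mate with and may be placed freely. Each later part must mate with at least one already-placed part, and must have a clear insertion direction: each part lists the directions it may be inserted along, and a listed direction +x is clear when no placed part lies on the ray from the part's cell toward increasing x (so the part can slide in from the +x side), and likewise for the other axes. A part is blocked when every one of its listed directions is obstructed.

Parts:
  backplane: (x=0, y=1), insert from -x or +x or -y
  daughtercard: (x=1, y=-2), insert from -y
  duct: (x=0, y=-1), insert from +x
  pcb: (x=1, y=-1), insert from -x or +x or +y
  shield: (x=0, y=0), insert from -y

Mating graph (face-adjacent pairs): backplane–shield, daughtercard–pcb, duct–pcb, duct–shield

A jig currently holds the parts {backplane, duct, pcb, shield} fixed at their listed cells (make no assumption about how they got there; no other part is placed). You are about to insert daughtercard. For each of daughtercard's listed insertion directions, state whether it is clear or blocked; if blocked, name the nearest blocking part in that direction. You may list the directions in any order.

-y: ray from daughtercard(1, -2) has no placed part ⇒ clear

-y: clear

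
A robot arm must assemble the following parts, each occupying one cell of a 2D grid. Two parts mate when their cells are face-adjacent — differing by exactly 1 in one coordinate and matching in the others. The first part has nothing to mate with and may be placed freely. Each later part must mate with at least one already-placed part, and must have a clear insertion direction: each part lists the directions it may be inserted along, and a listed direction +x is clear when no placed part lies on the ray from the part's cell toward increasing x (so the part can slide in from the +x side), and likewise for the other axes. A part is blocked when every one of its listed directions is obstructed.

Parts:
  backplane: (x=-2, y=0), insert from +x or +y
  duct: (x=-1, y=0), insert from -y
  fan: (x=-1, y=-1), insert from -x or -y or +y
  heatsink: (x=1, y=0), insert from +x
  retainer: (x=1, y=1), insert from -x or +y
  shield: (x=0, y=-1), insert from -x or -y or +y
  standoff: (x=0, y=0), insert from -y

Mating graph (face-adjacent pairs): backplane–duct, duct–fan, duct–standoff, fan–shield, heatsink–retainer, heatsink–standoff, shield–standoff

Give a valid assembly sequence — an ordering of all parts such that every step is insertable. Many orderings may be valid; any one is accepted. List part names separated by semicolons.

1. standoff@(0, 0) [-y clear] — {standoff}
2. shield@(0, -1) [-x clear] — {shield, standoff}
3. duct@(-1, 0) [-y clear] — {duct, shield, standoff}
4. heatsink@(1, 0) [+x clear] — {duct, heatsink, shield, standoff}
5. fan@(-1, -1) [-x clear] — {duct, fan, heatsink, shield, standoff}
6. retainer@(1, 1) [-x clear] — {duct, fan, heatsink, retainer, shield, standoff}
7. backplane@(-2, 0) [+y clear] — {backplane, duct, fan, heatsink, retainer, shield, standoff}

standoff; shield; duct; heatsink; fan; retainer; backplane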